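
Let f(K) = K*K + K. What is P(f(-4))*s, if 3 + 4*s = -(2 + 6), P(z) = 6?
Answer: -33/2 ≈ -16.500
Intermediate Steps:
f(K) = K + K² (f(K) = K² + K = K + K²)
s = -11/4 (s = -¾ + (-(2 + 6))/4 = -¾ + (-1*8)/4 = -¾ + (¼)*(-8) = -¾ - 2 = -11/4 ≈ -2.7500)
P(f(-4))*s = 6*(-11/4) = -33/2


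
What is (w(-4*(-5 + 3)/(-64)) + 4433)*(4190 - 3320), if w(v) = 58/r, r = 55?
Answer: 42433902/11 ≈ 3.8576e+6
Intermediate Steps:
w(v) = 58/55
(w(-4*(-5 + 3)/(-64)) + 4433)*(4190 - 3320) = (58/55 + 4433)*(4190 - 3320) = (243873/55)*870 = 42433902/11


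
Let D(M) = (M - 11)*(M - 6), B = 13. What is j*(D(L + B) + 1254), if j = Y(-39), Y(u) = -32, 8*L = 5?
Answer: -81537/2 ≈ -40769.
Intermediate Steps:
L = 5/8 (L = (⅛)*5 = 5/8 ≈ 0.62500)
D(M) = (-11 + M)*(-6 + M)
j = -32
j*(D(L + B) + 1254) = -32*((66 + (5/8 + 13)² - 17*(5/8 + 13)) + 1254) = -32*((66 + (109/8)² - 17*109/8) + 1254) = -32*((66 + 11881/64 - 1853/8) + 1254) = -32*(1281/64 + 1254) = -32*81537/64 = -81537/2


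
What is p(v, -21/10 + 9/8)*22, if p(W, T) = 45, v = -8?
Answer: 990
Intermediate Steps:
p(v, -21/10 + 9/8)*22 = 45*22 = 990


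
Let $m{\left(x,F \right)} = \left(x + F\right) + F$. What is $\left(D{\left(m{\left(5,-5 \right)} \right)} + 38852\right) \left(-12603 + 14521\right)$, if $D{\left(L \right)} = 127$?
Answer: $74761722$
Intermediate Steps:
$m{\left(x,F \right)} = x + 2 F$ ($m{\left(x,F \right)} = \left(F + x\right) + F = x + 2 F$)
$\left(D{\left(m{\left(5,-5 \right)} \right)} + 38852\right) \left(-12603 + 14521\right) = \left(127 + 38852\right) \left(-12603 + 14521\right) = 38979 \cdot 1918 = 74761722$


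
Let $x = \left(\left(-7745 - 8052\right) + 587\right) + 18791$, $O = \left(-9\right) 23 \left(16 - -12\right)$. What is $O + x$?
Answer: $-2215$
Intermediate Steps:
$O = -5796$ ($O = - 207 \left(16 + 12\right) = \left(-207\right) 28 = -5796$)
$x = 3581$ ($x = \left(-15797 + 587\right) + 18791 = -15210 + 18791 = 3581$)
$O + x = -5796 + 3581 = -2215$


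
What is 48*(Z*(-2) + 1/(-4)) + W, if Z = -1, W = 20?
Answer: 104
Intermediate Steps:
48*(Z*(-2) + 1/(-4)) + W = 48*(-1*(-2) + 1/(-4)) + 20 = 48*(2 - ¼) + 20 = 48*(7/4) + 20 = 84 + 20 = 104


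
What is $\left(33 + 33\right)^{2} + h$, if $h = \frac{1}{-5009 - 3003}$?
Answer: $\frac{34900271}{8012} \approx 4356.0$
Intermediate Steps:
$h = - \frac{1}{8012}$ ($h = \frac{1}{-8012} = - \frac{1}{8012} \approx -0.00012481$)
$\left(33 + 33\right)^{2} + h = \left(33 + 33\right)^{2} - \frac{1}{8012} = 66^{2} - \frac{1}{8012} = 4356 - \frac{1}{8012} = \frac{34900271}{8012}$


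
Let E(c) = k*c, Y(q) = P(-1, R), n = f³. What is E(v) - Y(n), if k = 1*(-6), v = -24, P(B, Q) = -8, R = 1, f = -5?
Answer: 152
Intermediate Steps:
n = -125 (n = (-5)³ = -125)
k = -6
Y(q) = -8
E(c) = -6*c
E(v) - Y(n) = -6*(-24) - 1*(-8) = 144 + 8 = 152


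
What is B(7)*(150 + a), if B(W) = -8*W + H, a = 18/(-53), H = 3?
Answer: -7932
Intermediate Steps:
a = -18/53 (a = 18*(-1/53) = -18/53 ≈ -0.33962)
B(W) = 3 - 8*W (B(W) = -8*W + 3 = 3 - 8*W)
B(7)*(150 + a) = (3 - 8*7)*(150 - 18/53) = (3 - 56)*(7932/53) = -53*7932/53 = -7932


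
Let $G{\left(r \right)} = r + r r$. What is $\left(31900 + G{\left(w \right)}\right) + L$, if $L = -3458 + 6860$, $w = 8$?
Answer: $35374$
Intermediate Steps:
$G{\left(r \right)} = r + r^{2}$
$L = 3402$
$\left(31900 + G{\left(w \right)}\right) + L = \left(31900 + 8 \left(1 + 8\right)\right) + 3402 = \left(31900 + 8 \cdot 9\right) + 3402 = \left(31900 + 72\right) + 3402 = 31972 + 3402 = 35374$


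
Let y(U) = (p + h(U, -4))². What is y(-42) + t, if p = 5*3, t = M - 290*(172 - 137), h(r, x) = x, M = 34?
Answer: -9995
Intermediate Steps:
t = -10116 (t = 34 - 290*(172 - 137) = 34 - 290*35 = 34 - 10150 = -10116)
p = 15
y(U) = 121 (y(U) = (15 - 4)² = 11² = 121)
y(-42) + t = 121 - 10116 = -9995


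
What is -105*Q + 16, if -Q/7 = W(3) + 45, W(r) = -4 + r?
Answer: 32356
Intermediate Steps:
Q = -308 (Q = -7*((-4 + 3) + 45) = -7*(-1 + 45) = -7*44 = -308)
-105*Q + 16 = -105*(-308) + 16 = 32340 + 16 = 32356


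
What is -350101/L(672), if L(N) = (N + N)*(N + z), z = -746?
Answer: 350101/99456 ≈ 3.5202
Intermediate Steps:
L(N) = 2*N*(-746 + N) (L(N) = (N + N)*(N - 746) = (2*N)*(-746 + N) = 2*N*(-746 + N))
-350101/L(672) = -350101*1/(1344*(-746 + 672)) = -350101/(2*672*(-74)) = -350101/(-99456) = -350101*(-1/99456) = 350101/99456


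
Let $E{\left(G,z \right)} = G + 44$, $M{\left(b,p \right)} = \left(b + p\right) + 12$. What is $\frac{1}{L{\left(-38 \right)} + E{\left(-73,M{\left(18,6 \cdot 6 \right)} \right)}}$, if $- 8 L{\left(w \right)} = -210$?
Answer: $- \frac{4}{11} \approx -0.36364$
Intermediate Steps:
$M{\left(b,p \right)} = 12 + b + p$
$L{\left(w \right)} = \frac{105}{4}$ ($L{\left(w \right)} = \left(- \frac{1}{8}\right) \left(-210\right) = \frac{105}{4}$)
$E{\left(G,z \right)} = 44 + G$
$\frac{1}{L{\left(-38 \right)} + E{\left(-73,M{\left(18,6 \cdot 6 \right)} \right)}} = \frac{1}{\frac{105}{4} + \left(44 - 73\right)} = \frac{1}{\frac{105}{4} - 29} = \frac{1}{- \frac{11}{4}} = - \frac{4}{11}$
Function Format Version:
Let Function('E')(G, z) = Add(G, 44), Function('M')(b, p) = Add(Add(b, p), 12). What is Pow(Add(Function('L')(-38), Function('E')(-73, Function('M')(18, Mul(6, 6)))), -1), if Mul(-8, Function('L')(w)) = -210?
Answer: Rational(-4, 11) ≈ -0.36364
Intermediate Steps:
Function('M')(b, p) = Add(12, b, p)
Function('L')(w) = Rational(105, 4) (Function('L')(w) = Mul(Rational(-1, 8), -210) = Rational(105, 4))
Function('E')(G, z) = Add(44, G)
Pow(Add(Function('L')(-38), Function('E')(-73, Function('M')(18, Mul(6, 6)))), -1) = Pow(Add(Rational(105, 4), Add(44, -73)), -1) = Pow(Add(Rational(105, 4), -29), -1) = Pow(Rational(-11, 4), -1) = Rational(-4, 11)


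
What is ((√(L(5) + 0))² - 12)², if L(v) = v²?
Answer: 169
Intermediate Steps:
((√(L(5) + 0))² - 12)² = ((√(5² + 0))² - 12)² = ((√(25 + 0))² - 12)² = ((√25)² - 12)² = (5² - 12)² = (25 - 12)² = 13² = 169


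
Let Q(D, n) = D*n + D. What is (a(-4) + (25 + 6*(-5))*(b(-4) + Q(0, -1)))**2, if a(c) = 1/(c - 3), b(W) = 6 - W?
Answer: 123201/49 ≈ 2514.3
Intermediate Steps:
Q(D, n) = D + D*n
a(c) = 1/(-3 + c)
(a(-4) + (25 + 6*(-5))*(b(-4) + Q(0, -1)))**2 = (1/(-3 - 4) + (25 + 6*(-5))*((6 - 1*(-4)) + 0*(1 - 1)))**2 = (1/(-7) + (25 - 30)*((6 + 4) + 0*0))**2 = (-1/7 - 5*(10 + 0))**2 = (-1/7 - 5*10)**2 = (-1/7 - 50)**2 = (-351/7)**2 = 123201/49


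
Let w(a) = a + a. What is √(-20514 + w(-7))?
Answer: 4*I*√1283 ≈ 143.28*I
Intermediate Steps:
w(a) = 2*a
√(-20514 + w(-7)) = √(-20514 + 2*(-7)) = √(-20514 - 14) = √(-20528) = 4*I*√1283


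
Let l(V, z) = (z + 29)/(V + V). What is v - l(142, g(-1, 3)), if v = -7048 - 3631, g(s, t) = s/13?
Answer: -9856811/923 ≈ -10679.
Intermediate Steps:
g(s, t) = s/13 (g(s, t) = s*(1/13) = s/13)
l(V, z) = (29 + z)/(2*V) (l(V, z) = (29 + z)/((2*V)) = (29 + z)*(1/(2*V)) = (29 + z)/(2*V))
v = -10679
v - l(142, g(-1, 3)) = -10679 - (29 + (1/13)*(-1))/(2*142) = -10679 - (29 - 1/13)/(2*142) = -10679 - 376/(2*142*13) = -10679 - 1*94/923 = -10679 - 94/923 = -9856811/923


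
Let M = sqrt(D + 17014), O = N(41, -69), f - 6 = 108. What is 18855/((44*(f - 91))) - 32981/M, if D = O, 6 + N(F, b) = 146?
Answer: 18855/1012 - 32981*sqrt(1906)/5718 ≈ -233.18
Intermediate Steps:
f = 114 (f = 6 + 108 = 114)
N(F, b) = 140 (N(F, b) = -6 + 146 = 140)
O = 140
D = 140
M = 3*sqrt(1906) (M = sqrt(140 + 17014) = sqrt(17154) = 3*sqrt(1906) ≈ 130.97)
18855/((44*(f - 91))) - 32981/M = 18855/((44*(114 - 91))) - 32981*sqrt(1906)/5718 = 18855/((44*23)) - 32981*sqrt(1906)/5718 = 18855/1012 - 32981*sqrt(1906)/5718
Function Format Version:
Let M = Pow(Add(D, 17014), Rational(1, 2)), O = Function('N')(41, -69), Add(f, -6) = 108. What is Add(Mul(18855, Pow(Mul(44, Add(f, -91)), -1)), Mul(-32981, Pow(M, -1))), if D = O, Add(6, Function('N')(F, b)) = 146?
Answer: Add(Rational(18855, 1012), Mul(Rational(-32981, 5718), Pow(1906, Rational(1, 2)))) ≈ -233.18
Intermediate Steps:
f = 114 (f = Add(6, 108) = 114)
Function('N')(F, b) = 140 (Function('N')(F, b) = Add(-6, 146) = 140)
O = 140
D = 140
M = Mul(3, Pow(1906, Rational(1, 2))) (M = Pow(Add(140, 17014), Rational(1, 2)) = Pow(17154, Rational(1, 2)) = Mul(3, Pow(1906, Rational(1, 2))) ≈ 130.97)
Add(Mul(18855, Pow(Mul(44, Add(f, -91)), -1)), Mul(-32981, Pow(M, -1))) = Add(Mul(18855, Pow(Mul(44, Add(114, -91)), -1)), Mul(-32981, Pow(Mul(3, Pow(1906, Rational(1, 2))), -1))) = Add(Mul(18855, Pow(Mul(44, 23), -1)), Mul(-32981, Mul(Rational(1, 5718), Pow(1906, Rational(1, 2))))) = Add(Mul(18855, Pow(1012, -1)), Mul(Rational(-32981, 5718), Pow(1906, Rational(1, 2)))) = Add(Mul(18855, Rational(1, 1012)), Mul(Rational(-32981, 5718), Pow(1906, Rational(1, 2)))) = Add(Rational(18855, 1012), Mul(Rational(-32981, 5718), Pow(1906, Rational(1, 2))))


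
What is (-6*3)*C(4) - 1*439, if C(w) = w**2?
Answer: -727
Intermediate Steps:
(-6*3)*C(4) - 1*439 = -6*3*4**2 - 1*439 = -18*16 - 439 = -288 - 439 = -727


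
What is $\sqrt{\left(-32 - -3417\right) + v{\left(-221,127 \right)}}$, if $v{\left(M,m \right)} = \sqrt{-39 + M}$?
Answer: $\sqrt{3385 + 2 i \sqrt{65}} \approx 58.181 + 0.1386 i$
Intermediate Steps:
$\sqrt{\left(-32 - -3417\right) + v{\left(-221,127 \right)}} = \sqrt{\left(-32 - -3417\right) + \sqrt{-39 - 221}} = \sqrt{\left(-32 + 3417\right) + \sqrt{-260}} = \sqrt{3385 + 2 i \sqrt{65}}$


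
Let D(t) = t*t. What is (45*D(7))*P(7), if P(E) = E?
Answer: 15435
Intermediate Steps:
D(t) = t²
(45*D(7))*P(7) = (45*7²)*7 = (45*49)*7 = 2205*7 = 15435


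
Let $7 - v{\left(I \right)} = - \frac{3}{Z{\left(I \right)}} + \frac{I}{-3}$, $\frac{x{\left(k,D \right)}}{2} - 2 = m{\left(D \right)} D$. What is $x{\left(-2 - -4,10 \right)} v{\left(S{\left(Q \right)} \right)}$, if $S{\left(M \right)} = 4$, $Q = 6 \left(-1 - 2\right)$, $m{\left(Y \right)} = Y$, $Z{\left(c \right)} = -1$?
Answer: $1088$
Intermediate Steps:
$Q = -18$ ($Q = 6 \left(-3\right) = -18$)
$x{\left(k,D \right)} = 4 + 2 D^{2}$ ($x{\left(k,D \right)} = 4 + 2 D D = 4 + 2 D^{2}$)
$v{\left(I \right)} = 4 + \frac{I}{3}$ ($v{\left(I \right)} = 7 - \left(- \frac{3}{-1} + \frac{I}{-3}\right) = 7 - \left(\left(-3\right) \left(-1\right) + I \left(- \frac{1}{3}\right)\right) = 7 - \left(3 - \frac{I}{3}\right) = 7 + \left(-3 + \frac{I}{3}\right) = 4 + \frac{I}{3}$)
$x{\left(-2 - -4,10 \right)} v{\left(S{\left(Q \right)} \right)} = \left(4 + 2 \cdot 10^{2}\right) \left(4 + \frac{1}{3} \cdot 4\right) = \left(4 + 2 \cdot 100\right) \left(4 + \frac{4}{3}\right) = \left(4 + 200\right) \frac{16}{3} = 204 \cdot \frac{16}{3} = 1088$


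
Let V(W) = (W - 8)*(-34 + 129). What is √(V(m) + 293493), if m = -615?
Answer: 2*√58577 ≈ 484.05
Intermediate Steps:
V(W) = -760 + 95*W (V(W) = (-8 + W)*95 = -760 + 95*W)
√(V(m) + 293493) = √((-760 + 95*(-615)) + 293493) = √((-760 - 58425) + 293493) = √(-59185 + 293493) = √234308 = 2*√58577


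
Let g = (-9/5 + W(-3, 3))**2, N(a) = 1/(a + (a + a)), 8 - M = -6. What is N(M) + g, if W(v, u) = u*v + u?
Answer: 63907/1050 ≈ 60.864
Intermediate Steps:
M = 14 (M = 8 - 1*(-6) = 8 + 6 = 14)
N(a) = 1/(3*a) (N(a) = 1/(a + 2*a) = 1/(3*a))
W(v, u) = u + u*v
g = 1521/25 (g = (-9/5 + 3*(1 - 3))**2 = (-9*1/5 + 3*(-2))**2 = (-9/5 - 6)**2 = (-39/5)**2 = 1521/25 ≈ 60.840)
N(M) + g = (1/3)/14 + 1521/25 = (1/3)*(1/14) + 1521/25 = 1/42 + 1521/25 = 63907/1050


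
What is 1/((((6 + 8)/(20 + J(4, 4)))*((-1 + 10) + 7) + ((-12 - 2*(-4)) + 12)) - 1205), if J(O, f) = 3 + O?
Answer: -27/32095 ≈ -0.00084125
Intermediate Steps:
1/((((6 + 8)/(20 + J(4, 4)))*((-1 + 10) + 7) + ((-12 - 2*(-4)) + 12)) - 1205) = 1/((((6 + 8)/(20 + (3 + 4)))*((-1 + 10) + 7) + ((-12 - 2*(-4)) + 12)) - 1205) = 1/(((14/(20 + 7))*(9 + 7) + ((-12 + 8) + 12)) - 1205) = 1/(((14/27)*16 + (-4 + 12)) - 1205) = 1/(((14*(1/27))*16 + 8) - 1205) = 1/(((14/27)*16 + 8) - 1205) = 1/((224/27 + 8) - 1205) = 1/(440/27 - 1205) = 1/(-32095/27) = -27/32095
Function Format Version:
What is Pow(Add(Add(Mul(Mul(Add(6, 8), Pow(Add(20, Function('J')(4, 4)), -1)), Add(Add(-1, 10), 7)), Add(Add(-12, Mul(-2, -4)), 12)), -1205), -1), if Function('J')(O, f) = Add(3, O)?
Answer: Rational(-27, 32095) ≈ -0.00084125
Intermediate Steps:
Pow(Add(Add(Mul(Mul(Add(6, 8), Pow(Add(20, Function('J')(4, 4)), -1)), Add(Add(-1, 10), 7)), Add(Add(-12, Mul(-2, -4)), 12)), -1205), -1) = Pow(Add(Add(Mul(Mul(Add(6, 8), Pow(Add(20, Add(3, 4)), -1)), Add(Add(-1, 10), 7)), Add(Add(-12, Mul(-2, -4)), 12)), -1205), -1) = Pow(Add(Add(Mul(Mul(14, Pow(Add(20, 7), -1)), Add(9, 7)), Add(Add(-12, 8), 12)), -1205), -1) = Pow(Add(Add(Mul(Mul(14, Pow(27, -1)), 16), Add(-4, 12)), -1205), -1) = Pow(Add(Add(Mul(Mul(14, Rational(1, 27)), 16), 8), -1205), -1) = Pow(Add(Add(Mul(Rational(14, 27), 16), 8), -1205), -1) = Pow(Add(Add(Rational(224, 27), 8), -1205), -1) = Pow(Add(Rational(440, 27), -1205), -1) = Pow(Rational(-32095, 27), -1) = Rational(-27, 32095)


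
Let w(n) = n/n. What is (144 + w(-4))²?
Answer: 21025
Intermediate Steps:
w(n) = 1
(144 + w(-4))² = (144 + 1)² = 145² = 21025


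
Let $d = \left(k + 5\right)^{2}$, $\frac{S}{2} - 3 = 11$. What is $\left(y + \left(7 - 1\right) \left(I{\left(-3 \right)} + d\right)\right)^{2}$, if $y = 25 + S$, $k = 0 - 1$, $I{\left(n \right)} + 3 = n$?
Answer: $12769$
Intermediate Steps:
$S = 28$ ($S = 6 + 2 \cdot 11 = 6 + 22 = 28$)
$I{\left(n \right)} = -3 + n$
$k = -1$ ($k = 0 - 1 = -1$)
$y = 53$ ($y = 25 + 28 = 53$)
$d = 16$ ($d = \left(-1 + 5\right)^{2} = 4^{2} = 16$)
$\left(y + \left(7 - 1\right) \left(I{\left(-3 \right)} + d\right)\right)^{2} = \left(53 + \left(7 - 1\right) \left(\left(-3 - 3\right) + 16\right)\right)^{2} = \left(53 + 6 \left(-6 + 16\right)\right)^{2} = \left(53 + 6 \cdot 10\right)^{2} = \left(53 + 60\right)^{2} = 113^{2} = 12769$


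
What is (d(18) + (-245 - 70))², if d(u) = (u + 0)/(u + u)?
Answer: 395641/4 ≈ 98910.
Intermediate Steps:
d(u) = ½ (d(u) = u/((2*u)) = u*(1/(2*u)) = ½)
(d(18) + (-245 - 70))² = (½ + (-245 - 70))² = (½ - 315)² = (-629/2)² = 395641/4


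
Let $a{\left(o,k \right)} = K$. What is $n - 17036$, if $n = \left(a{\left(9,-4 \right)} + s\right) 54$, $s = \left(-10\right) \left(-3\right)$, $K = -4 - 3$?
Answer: $-15794$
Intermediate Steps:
$K = -7$
$a{\left(o,k \right)} = -7$
$s = 30$
$n = 1242$ ($n = \left(-7 + 30\right) 54 = 23 \cdot 54 = 1242$)
$n - 17036 = 1242 - 17036 = -15794$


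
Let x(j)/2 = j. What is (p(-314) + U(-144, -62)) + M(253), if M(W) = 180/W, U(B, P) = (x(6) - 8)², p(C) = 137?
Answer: 38889/253 ≈ 153.71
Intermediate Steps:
x(j) = 2*j
U(B, P) = 16 (U(B, P) = (2*6 - 8)² = (12 - 8)² = 4² = 16)
(p(-314) + U(-144, -62)) + M(253) = (137 + 16) + 180/253 = 153 + 180*(1/253) = 153 + 180/253 = 38889/253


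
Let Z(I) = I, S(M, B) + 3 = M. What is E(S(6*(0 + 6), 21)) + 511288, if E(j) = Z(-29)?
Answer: 511259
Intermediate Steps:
S(M, B) = -3 + M
E(j) = -29
E(S(6*(0 + 6), 21)) + 511288 = -29 + 511288 = 511259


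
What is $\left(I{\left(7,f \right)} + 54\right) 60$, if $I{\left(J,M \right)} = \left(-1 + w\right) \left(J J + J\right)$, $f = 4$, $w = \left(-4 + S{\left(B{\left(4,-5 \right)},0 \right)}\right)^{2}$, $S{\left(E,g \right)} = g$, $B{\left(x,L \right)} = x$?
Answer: $53640$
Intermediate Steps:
$w = 16$ ($w = \left(-4 + 0\right)^{2} = \left(-4\right)^{2} = 16$)
$I{\left(J,M \right)} = 15 J + 15 J^{2}$ ($I{\left(J,M \right)} = \left(-1 + 16\right) \left(J J + J\right) = 15 \left(J^{2} + J\right) = 15 \left(J + J^{2}\right) = 15 J + 15 J^{2}$)
$\left(I{\left(7,f \right)} + 54\right) 60 = \left(15 \cdot 7 \left(1 + 7\right) + 54\right) 60 = \left(15 \cdot 7 \cdot 8 + 54\right) 60 = \left(840 + 54\right) 60 = 894 \cdot 60 = 53640$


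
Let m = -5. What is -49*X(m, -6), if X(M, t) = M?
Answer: 245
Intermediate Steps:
-49*X(m, -6) = -49*(-5) = 245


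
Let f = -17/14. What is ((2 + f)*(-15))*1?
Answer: -165/14 ≈ -11.786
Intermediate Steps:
f = -17/14 (f = -17*1/14 = -17/14 ≈ -1.2143)
((2 + f)*(-15))*1 = ((2 - 17/14)*(-15))*1 = ((11/14)*(-15))*1 = -165/14*1 = -165/14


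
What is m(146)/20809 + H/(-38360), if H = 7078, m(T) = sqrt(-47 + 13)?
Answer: -3539/19180 + I*sqrt(34)/20809 ≈ -0.18452 + 0.00028021*I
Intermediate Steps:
m(T) = I*sqrt(34) (m(T) = sqrt(-34) = I*sqrt(34))
m(146)/20809 + H/(-38360) = (I*sqrt(34))/20809 + 7078/(-38360) = (I*sqrt(34))*(1/20809) + 7078*(-1/38360) = I*sqrt(34)/20809 - 3539/19180 = -3539/19180 + I*sqrt(34)/20809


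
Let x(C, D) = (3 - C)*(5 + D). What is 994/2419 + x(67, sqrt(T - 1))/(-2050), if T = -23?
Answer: 6858/12095 + 64*I*sqrt(6)/1025 ≈ 0.56701 + 0.15294*I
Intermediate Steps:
994/2419 + x(67, sqrt(T - 1))/(-2050) = 994/2419 + (15 - 5*67 + 3*sqrt(-23 - 1) - 1*67*sqrt(-23 - 1))/(-2050) = 994*(1/2419) + (15 - 335 + 3*sqrt(-24) - 1*67*sqrt(-24))*(-1/2050) = 994/2419 + (15 - 335 + 3*(2*I*sqrt(6)) - 1*67*2*I*sqrt(6))*(-1/2050) = 994/2419 + (15 - 335 + 6*I*sqrt(6) - 134*I*sqrt(6))*(-1/2050) = 994/2419 + (-320 - 128*I*sqrt(6))*(-1/2050) = 994/2419 + (32/205 + 64*I*sqrt(6)/1025) = 6858/12095 + 64*I*sqrt(6)/1025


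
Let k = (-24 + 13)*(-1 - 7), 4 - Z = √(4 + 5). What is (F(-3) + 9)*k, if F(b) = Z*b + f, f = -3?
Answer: 264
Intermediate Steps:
Z = 1 (Z = 4 - √(4 + 5) = 4 - √9 = 4 - 1*3 = 4 - 3 = 1)
F(b) = -3 + b (F(b) = 1*b - 3 = b - 3 = -3 + b)
k = 88 (k = -11*(-8) = 88)
(F(-3) + 9)*k = ((-3 - 3) + 9)*88 = (-6 + 9)*88 = 3*88 = 264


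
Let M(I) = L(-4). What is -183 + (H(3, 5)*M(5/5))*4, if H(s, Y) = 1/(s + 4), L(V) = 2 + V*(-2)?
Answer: -1241/7 ≈ -177.29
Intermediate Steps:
L(V) = 2 - 2*V
H(s, Y) = 1/(4 + s)
M(I) = 10 (M(I) = 2 - 2*(-4) = 2 + 8 = 10)
-183 + (H(3, 5)*M(5/5))*4 = -183 + (10/(4 + 3))*4 = -183 + (10/7)*4 = -183 + 40/7 = -1241/7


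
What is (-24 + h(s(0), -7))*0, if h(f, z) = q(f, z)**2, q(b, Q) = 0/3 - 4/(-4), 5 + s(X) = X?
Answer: 0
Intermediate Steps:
s(X) = -5 + X
q(b, Q) = 1 (q(b, Q) = 0*(1/3) - 4*(-1/4) = 0 + 1 = 1)
h(f, z) = 1 (h(f, z) = 1**2 = 1)
(-24 + h(s(0), -7))*0 = (-24 + 1)*0 = -23*0 = 0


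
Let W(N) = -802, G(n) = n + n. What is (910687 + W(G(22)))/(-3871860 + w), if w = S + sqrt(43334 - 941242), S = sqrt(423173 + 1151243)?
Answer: 909885/(2*(-1935930 + 2*sqrt(98401) + I*sqrt(224477))) ≈ -0.23508 - 5.755e-5*I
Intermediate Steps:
G(n) = 2*n
S = 4*sqrt(98401) (S = sqrt(1574416) = 4*sqrt(98401) ≈ 1254.8)
w = 4*sqrt(98401) + 2*I*sqrt(224477) (w = 4*sqrt(98401) + sqrt(43334 - 941242) = 4*sqrt(98401) + sqrt(-897908) = 4*sqrt(98401) + 2*I*sqrt(224477) ≈ 1254.8 + 947.58*I)
(910687 + W(G(22)))/(-3871860 + w) = (910687 - 802)/(-3871860 + (4*sqrt(98401) + 2*I*sqrt(224477))) = 909885/(-3871860 + 4*sqrt(98401) + 2*I*sqrt(224477))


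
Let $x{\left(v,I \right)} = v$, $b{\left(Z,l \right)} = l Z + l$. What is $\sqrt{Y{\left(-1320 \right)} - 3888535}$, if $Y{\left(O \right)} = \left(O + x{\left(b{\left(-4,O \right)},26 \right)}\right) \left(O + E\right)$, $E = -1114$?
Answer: $i \sqrt{10314295} \approx 3211.6 i$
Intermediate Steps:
$b{\left(Z,l \right)} = l + Z l$ ($b{\left(Z,l \right)} = Z l + l = l + Z l$)
$Y{\left(O \right)} = - 2 O \left(-1114 + O\right)$ ($Y{\left(O \right)} = \left(O + O \left(1 - 4\right)\right) \left(O - 1114\right) = \left(O + O \left(-3\right)\right) \left(-1114 + O\right) = \left(O - 3 O\right) \left(-1114 + O\right) = - 2 O \left(-1114 + O\right)$)
$\sqrt{Y{\left(-1320 \right)} - 3888535} = \sqrt{2 \left(-1320\right) \left(1114 - -1320\right) - 3888535} = \sqrt{2 \left(-1320\right) \left(1114 + 1320\right) - 3888535} = \sqrt{2 \left(-1320\right) 2434 - 3888535} = \sqrt{-6425760 - 3888535} = \sqrt{-10314295} = i \sqrt{10314295}$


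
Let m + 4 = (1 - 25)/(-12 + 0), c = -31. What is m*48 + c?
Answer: -127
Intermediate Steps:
m = -2 (m = -4 + (1 - 25)/(-12 + 0) = -4 - 24/(-12) = -4 - 24*(-1/12) = -4 + 2 = -2)
m*48 + c = -2*48 - 31 = -96 - 31 = -127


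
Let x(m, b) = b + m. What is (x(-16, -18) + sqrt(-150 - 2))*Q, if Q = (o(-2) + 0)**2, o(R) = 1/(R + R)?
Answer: -17/8 + I*sqrt(38)/8 ≈ -2.125 + 0.77055*I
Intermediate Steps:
o(R) = 1/(2*R)
Q = 1/16 (Q = ((1/2)/(-2) + 0)**2 = ((1/2)*(-1/2) + 0)**2 = (-1/4 + 0)**2 = (-1/4)**2 = 1/16 ≈ 0.062500)
(x(-16, -18) + sqrt(-150 - 2))*Q = ((-18 - 16) + sqrt(-150 - 2))*(1/16) = (-34 + sqrt(-152))*(1/16) = (-34 + 2*I*sqrt(38))*(1/16) = -17/8 + I*sqrt(38)/8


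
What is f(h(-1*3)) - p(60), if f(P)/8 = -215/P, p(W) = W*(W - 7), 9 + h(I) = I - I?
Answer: -26900/9 ≈ -2988.9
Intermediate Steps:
h(I) = -9 (h(I) = -9 + (I - I) = -9 + 0 = -9)
p(W) = W*(-7 + W)
f(P) = -1720/P (f(P) = 8*(-215/P) = -1720/P)
f(h(-1*3)) - p(60) = -1720/(-9) - 60*(-7 + 60) = -1720*(-⅑) - 60*53 = 1720/9 - 1*3180 = 1720/9 - 3180 = -26900/9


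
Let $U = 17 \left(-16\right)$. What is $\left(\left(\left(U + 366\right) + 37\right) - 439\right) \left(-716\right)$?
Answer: $220528$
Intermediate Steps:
$U = -272$
$\left(\left(\left(U + 366\right) + 37\right) - 439\right) \left(-716\right) = \left(\left(\left(-272 + 366\right) + 37\right) - 439\right) \left(-716\right) = \left(\left(94 + 37\right) - 439\right) \left(-716\right) = \left(131 - 439\right) \left(-716\right) = \left(-308\right) \left(-716\right) = 220528$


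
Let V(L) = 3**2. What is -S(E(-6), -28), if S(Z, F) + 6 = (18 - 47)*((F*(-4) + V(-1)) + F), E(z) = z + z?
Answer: 2703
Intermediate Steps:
V(L) = 9
E(z) = 2*z
S(Z, F) = -267 + 87*F (S(Z, F) = -6 + (18 - 47)*((F*(-4) + 9) + F) = -6 - 29*((-4*F + 9) + F) = -6 - 29*((9 - 4*F) + F) = -6 - 29*(9 - 3*F) = -6 + (-261 + 87*F) = -267 + 87*F)
-S(E(-6), -28) = -(-267 + 87*(-28)) = -(-267 - 2436) = -1*(-2703) = 2703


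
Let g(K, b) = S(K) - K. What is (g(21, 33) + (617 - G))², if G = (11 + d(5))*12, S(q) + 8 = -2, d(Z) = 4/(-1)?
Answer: 252004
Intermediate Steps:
d(Z) = -4 (d(Z) = 4*(-1) = -4)
S(q) = -10 (S(q) = -8 - 2 = -10)
G = 84 (G = (11 - 4)*12 = 7*12 = 84)
g(K, b) = -10 - K
(g(21, 33) + (617 - G))² = ((-10 - 1*21) + (617 - 1*84))² = ((-10 - 21) + (617 - 84))² = (-31 + 533)² = 502² = 252004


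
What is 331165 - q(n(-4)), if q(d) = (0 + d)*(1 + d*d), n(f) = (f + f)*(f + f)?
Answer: 68957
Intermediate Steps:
n(f) = 4*f**2 (n(f) = (2*f)*(2*f) = 4*f**2)
q(d) = d*(1 + d**2)
331165 - q(n(-4)) = 331165 - (4*(-4)**2 + (4*(-4)**2)**3) = 331165 - (4*16 + (4*16)**3) = 331165 - (64 + 64**3) = 331165 - (64 + 262144) = 331165 - 1*262208 = 331165 - 262208 = 68957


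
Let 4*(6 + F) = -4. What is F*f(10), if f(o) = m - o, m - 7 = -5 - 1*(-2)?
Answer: 42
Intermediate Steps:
m = 4 (m = 7 + (-5 - 1*(-2)) = 7 + (-5 + 2) = 7 - 3 = 4)
F = -7 (F = -6 + (1/4)*(-4) = -6 - 1 = -7)
f(o) = 4 - o
F*f(10) = -7*(4 - 1*10) = -7*(4 - 10) = -7*(-6) = 42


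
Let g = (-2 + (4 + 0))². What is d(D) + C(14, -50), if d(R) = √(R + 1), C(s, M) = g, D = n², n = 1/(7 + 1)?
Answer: 4 + √65/8 ≈ 5.0078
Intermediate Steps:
n = ⅛ (n = 1/8 = ⅛ ≈ 0.12500)
D = 1/64 (D = (⅛)² = 1/64 ≈ 0.015625)
g = 4 (g = (-2 + 4)² = 2² = 4)
C(s, M) = 4
d(R) = √(1 + R)
d(D) + C(14, -50) = √(1 + 1/64) + 4 = √(65/64) + 4 = √65/8 + 4 = 4 + √65/8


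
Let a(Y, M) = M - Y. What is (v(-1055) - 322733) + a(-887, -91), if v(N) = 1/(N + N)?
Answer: -679287071/2110 ≈ -3.2194e+5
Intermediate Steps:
v(N) = 1/(2*N)
(v(-1055) - 322733) + a(-887, -91) = ((½)/(-1055) - 322733) + (-91 - 1*(-887)) = ((½)*(-1/1055) - 322733) + (-91 + 887) = (-1/2110 - 322733) + 796 = -680966631/2110 + 796 = -679287071/2110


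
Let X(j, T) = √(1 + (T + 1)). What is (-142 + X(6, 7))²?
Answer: 19321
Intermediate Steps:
X(j, T) = √(2 + T) (X(j, T) = √(1 + (1 + T)) = √(2 + T))
(-142 + X(6, 7))² = (-142 + √(2 + 7))² = (-142 + √9)² = (-142 + 3)² = (-139)² = 19321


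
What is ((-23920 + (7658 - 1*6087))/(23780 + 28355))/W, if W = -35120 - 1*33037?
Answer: 22349/3553365195 ≈ 6.2895e-6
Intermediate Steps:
W = -68157 (W = -35120 - 33037 = -68157)
((-23920 + (7658 - 1*6087))/(23780 + 28355))/W = ((-23920 + (7658 - 1*6087))/(23780 + 28355))/(-68157) = ((-23920 + (7658 - 6087))/52135)*(-1/68157) = ((-23920 + 1571)*(1/52135))*(-1/68157) = -22349*1/52135*(-1/68157) = -22349/52135*(-1/68157) = 22349/3553365195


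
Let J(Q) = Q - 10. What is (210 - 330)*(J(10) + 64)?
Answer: -7680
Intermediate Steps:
J(Q) = -10 + Q
(210 - 330)*(J(10) + 64) = (210 - 330)*((-10 + 10) + 64) = -120*(0 + 64) = -120*64 = -7680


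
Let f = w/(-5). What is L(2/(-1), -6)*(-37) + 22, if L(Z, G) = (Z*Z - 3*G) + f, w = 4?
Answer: -3812/5 ≈ -762.40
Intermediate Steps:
f = -⅘ (f = 4/(-5) = 4*(-⅕) = -⅘ ≈ -0.80000)
L(Z, G) = -⅘ + Z² - 3*G (L(Z, G) = (Z*Z - 3*G) - ⅘ = (Z² - 3*G) - ⅘ = -⅘ + Z² - 3*G)
L(2/(-1), -6)*(-37) + 22 = (-⅘ + (2/(-1))² - 3*(-6))*(-37) + 22 = (-⅘ + (2*(-1))² + 18)*(-37) + 22 = (-⅘ + (-2)² + 18)*(-37) + 22 = (-⅘ + 4 + 18)*(-37) + 22 = (106/5)*(-37) + 22 = -3922/5 + 22 = -3812/5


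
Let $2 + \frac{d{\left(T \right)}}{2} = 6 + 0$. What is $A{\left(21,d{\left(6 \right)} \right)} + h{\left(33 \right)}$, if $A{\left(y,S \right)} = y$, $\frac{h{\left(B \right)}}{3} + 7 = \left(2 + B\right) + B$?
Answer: $204$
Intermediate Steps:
$h{\left(B \right)} = -15 + 6 B$ ($h{\left(B \right)} = -21 + 3 \left(\left(2 + B\right) + B\right) = -21 + 3 \left(2 + 2 B\right) = -21 + \left(6 + 6 B\right) = -15 + 6 B$)
$d{\left(T \right)} = 8$ ($d{\left(T \right)} = -4 + 2 \left(6 + 0\right) = -4 + 2 \cdot 6 = -4 + 12 = 8$)
$A{\left(21,d{\left(6 \right)} \right)} + h{\left(33 \right)} = 21 + \left(-15 + 6 \cdot 33\right) = 21 + \left(-15 + 198\right) = 21 + 183 = 204$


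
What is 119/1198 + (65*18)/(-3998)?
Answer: -462949/2394802 ≈ -0.19331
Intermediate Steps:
119/1198 + (65*18)/(-3998) = 119*(1/1198) + 1170*(-1/3998) = 119/1198 - 585/1999 = -462949/2394802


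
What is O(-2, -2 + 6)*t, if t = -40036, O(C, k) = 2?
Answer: -80072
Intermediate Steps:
O(-2, -2 + 6)*t = 2*(-40036) = -80072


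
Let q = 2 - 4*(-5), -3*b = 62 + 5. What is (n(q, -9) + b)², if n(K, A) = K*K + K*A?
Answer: 625681/9 ≈ 69520.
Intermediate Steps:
b = -67/3 (b = -(62 + 5)/3 = -⅓*67 = -67/3 ≈ -22.333)
q = 22 (q = 2 + 20 = 22)
n(K, A) = K² + A*K
(n(q, -9) + b)² = (22*(-9 + 22) - 67/3)² = (22*13 - 67/3)² = (286 - 67/3)² = (791/3)² = 625681/9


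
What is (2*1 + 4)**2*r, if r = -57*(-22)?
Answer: 45144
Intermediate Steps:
r = 1254
(2*1 + 4)**2*r = (2*1 + 4)**2*1254 = (2 + 4)**2*1254 = 6**2*1254 = 36*1254 = 45144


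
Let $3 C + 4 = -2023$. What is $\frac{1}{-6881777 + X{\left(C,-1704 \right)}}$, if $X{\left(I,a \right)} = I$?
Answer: $- \frac{3}{20647358} \approx -1.453 \cdot 10^{-7}$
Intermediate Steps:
$C = - \frac{2027}{3}$ ($C = - \frac{4}{3} + \frac{1}{3} \left(-2023\right) = - \frac{4}{3} - \frac{2023}{3} = - \frac{2027}{3} \approx -675.67$)
$\frac{1}{-6881777 + X{\left(C,-1704 \right)}} = \frac{1}{-6881777 - \frac{2027}{3}} = \frac{1}{- \frac{20647358}{3}} = - \frac{3}{20647358}$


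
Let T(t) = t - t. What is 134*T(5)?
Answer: 0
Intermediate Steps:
T(t) = 0
134*T(5) = 134*0 = 0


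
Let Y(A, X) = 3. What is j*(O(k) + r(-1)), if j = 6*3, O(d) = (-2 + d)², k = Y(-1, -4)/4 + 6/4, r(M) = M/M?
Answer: 153/8 ≈ 19.125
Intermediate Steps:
r(M) = 1
k = 9/4 (k = 3/4 + 6/4 = 3*(¼) + 6*(¼) = ¾ + 3/2 = 9/4 ≈ 2.2500)
j = 18
j*(O(k) + r(-1)) = 18*((-2 + 9/4)² + 1) = 18*((¼)² + 1) = 18*(1/16 + 1) = 18*(17/16) = 153/8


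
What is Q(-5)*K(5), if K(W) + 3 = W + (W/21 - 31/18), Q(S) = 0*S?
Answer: 0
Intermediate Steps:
Q(S) = 0
K(W) = -85/18 + 22*W/21 (K(W) = -3 + (W + (W/21 - 31/18)) = -3 + (W + (-31/18 + W/21)) = -3 + (-31/18 + 22*W/21) = -85/18 + 22*W/21)
Q(-5)*K(5) = 0*(-85/18 + (22/21)*5) = 0*(-85/18 + 110/21) = 0*(65/126) = 0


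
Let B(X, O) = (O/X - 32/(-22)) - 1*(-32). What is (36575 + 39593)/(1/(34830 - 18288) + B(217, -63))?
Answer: 429650130096/187073819 ≈ 2296.7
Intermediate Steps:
B(X, O) = 368/11 + O/X (B(X, O) = (O/X - 32*(-1/22)) + 32 = (O/X + 16/11) + 32 = (16/11 + O/X) + 32 = 368/11 + O/X)
(36575 + 39593)/(1/(34830 - 18288) + B(217, -63)) = (36575 + 39593)/(1/(34830 - 18288) + (368/11 - 63/217)) = 76168/(1/16542 + (368/11 - 63*1/217)) = 76168/(1/16542 + (368/11 - 9/31)) = 76168/(1/16542 + 11309/341) = 76168/(187073819/5640822) = 76168*(5640822/187073819) = 429650130096/187073819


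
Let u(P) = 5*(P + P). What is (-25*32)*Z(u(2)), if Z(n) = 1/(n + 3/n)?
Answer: -16000/403 ≈ -39.702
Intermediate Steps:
u(P) = 10*P (u(P) = 5*(2*P) = 10*P)
(-25*32)*Z(u(2)) = (-25*32)*((10*2)/(3 + (10*2)²)) = -16000/(3 + 20²) = -16000/(3 + 400) = -16000/403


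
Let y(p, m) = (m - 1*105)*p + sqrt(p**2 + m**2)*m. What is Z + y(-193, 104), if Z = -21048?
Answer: -20855 + 104*sqrt(48065) ≈ 1945.7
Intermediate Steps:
y(p, m) = m*sqrt(m**2 + p**2) + p*(-105 + m) (y(p, m) = (m - 105)*p + sqrt(m**2 + p**2)*m = (-105 + m)*p + m*sqrt(m**2 + p**2) = p*(-105 + m) + m*sqrt(m**2 + p**2) = m*sqrt(m**2 + p**2) + p*(-105 + m))
Z + y(-193, 104) = -21048 + (-105*(-193) + 104*(-193) + 104*sqrt(104**2 + (-193)**2)) = -21048 + (20265 - 20072 + 104*sqrt(10816 + 37249)) = -21048 + (20265 - 20072 + 104*sqrt(48065)) = -21048 + (193 + 104*sqrt(48065)) = -20855 + 104*sqrt(48065)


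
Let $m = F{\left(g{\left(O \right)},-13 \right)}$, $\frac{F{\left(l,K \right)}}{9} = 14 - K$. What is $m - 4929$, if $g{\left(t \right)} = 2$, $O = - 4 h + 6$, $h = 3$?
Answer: $-4686$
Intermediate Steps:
$O = -6$ ($O = \left(-4\right) 3 + 6 = -12 + 6 = -6$)
$F{\left(l,K \right)} = 126 - 9 K$ ($F{\left(l,K \right)} = 9 \left(14 - K\right) = 126 - 9 K$)
$m = 243$ ($m = 126 - -117 = 126 + 117 = 243$)
$m - 4929 = 243 - 4929 = -4686$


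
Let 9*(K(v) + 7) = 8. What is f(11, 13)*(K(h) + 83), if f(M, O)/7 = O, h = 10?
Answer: 62972/9 ≈ 6996.9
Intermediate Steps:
K(v) = -55/9 (K(v) = -7 + (⅑)*8 = -7 + 8/9 = -55/9)
f(M, O) = 7*O
f(11, 13)*(K(h) + 83) = (7*13)*(-55/9 + 83) = 91*(692/9) = 62972/9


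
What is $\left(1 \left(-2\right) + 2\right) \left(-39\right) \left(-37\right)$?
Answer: $0$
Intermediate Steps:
$\left(1 \left(-2\right) + 2\right) \left(-39\right) \left(-37\right) = \left(-2 + 2\right) \left(-39\right) \left(-37\right) = 0 \left(-39\right) \left(-37\right) = 0 \left(-37\right) = 0$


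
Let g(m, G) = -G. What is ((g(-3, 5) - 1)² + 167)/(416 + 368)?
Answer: 29/112 ≈ 0.25893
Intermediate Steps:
((g(-3, 5) - 1)² + 167)/(416 + 368) = ((-1*5 - 1)² + 167)/(416 + 368) = ((-5 - 1)² + 167)/784 = ((-6)² + 167)*(1/784) = (36 + 167)*(1/784) = 203*(1/784) = 29/112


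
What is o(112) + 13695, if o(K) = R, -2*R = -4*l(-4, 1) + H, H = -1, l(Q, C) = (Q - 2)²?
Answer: 27535/2 ≈ 13768.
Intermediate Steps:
l(Q, C) = (-2 + Q)²
R = 145/2 (R = -(-4*(-2 - 4)² - 1)/2 = -(-4*(-6)² - 1)/2 = -(-4*36 - 1)/2 = -(-144 - 1)/2 = -½*(-145) = 145/2 ≈ 72.500)
o(K) = 145/2
o(112) + 13695 = 145/2 + 13695 = 27535/2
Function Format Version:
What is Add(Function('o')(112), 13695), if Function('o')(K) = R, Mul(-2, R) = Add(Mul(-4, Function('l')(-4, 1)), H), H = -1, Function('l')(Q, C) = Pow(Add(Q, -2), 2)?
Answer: Rational(27535, 2) ≈ 13768.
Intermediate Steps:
Function('l')(Q, C) = Pow(Add(-2, Q), 2)
R = Rational(145, 2) (R = Mul(Rational(-1, 2), Add(Mul(-4, Pow(Add(-2, -4), 2)), -1)) = Mul(Rational(-1, 2), Add(Mul(-4, Pow(-6, 2)), -1)) = Mul(Rational(-1, 2), Add(Mul(-4, 36), -1)) = Mul(Rational(-1, 2), Add(-144, -1)) = Mul(Rational(-1, 2), -145) = Rational(145, 2) ≈ 72.500)
Function('o')(K) = Rational(145, 2)
Add(Function('o')(112), 13695) = Add(Rational(145, 2), 13695) = Rational(27535, 2)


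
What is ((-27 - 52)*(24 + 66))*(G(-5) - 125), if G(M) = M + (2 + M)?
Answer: 945630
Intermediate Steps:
G(M) = 2 + 2*M
((-27 - 52)*(24 + 66))*(G(-5) - 125) = ((-27 - 52)*(24 + 66))*((2 + 2*(-5)) - 125) = (-79*90)*((2 - 10) - 125) = -7110*(-8 - 125) = -7110*(-133) = 945630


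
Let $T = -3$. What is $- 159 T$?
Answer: $477$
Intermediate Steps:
$- 159 T = \left(-159\right) \left(-3\right) = 477$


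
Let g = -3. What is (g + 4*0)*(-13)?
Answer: 39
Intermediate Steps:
(g + 4*0)*(-13) = (-3 + 4*0)*(-13) = (-3 + 0)*(-13) = -3*(-13) = 39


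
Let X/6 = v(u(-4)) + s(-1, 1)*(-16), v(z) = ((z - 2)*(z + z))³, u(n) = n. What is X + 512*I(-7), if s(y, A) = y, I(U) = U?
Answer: 660064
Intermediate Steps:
v(z) = 8*z³*(-2 + z)³ (v(z) = ((-2 + z)*(2*z))³ = (2*z*(-2 + z))³ = 8*z³*(-2 + z)³)
X = 663648 (X = 6*(8*(-4)³*(-2 - 4)³ - 1*(-16)) = 6*(8*(-64)*(-6)³ + 16) = 6*(8*(-64)*(-216) + 16) = 6*(110592 + 16) = 6*110608 = 663648)
X + 512*I(-7) = 663648 + 512*(-7) = 663648 - 3584 = 660064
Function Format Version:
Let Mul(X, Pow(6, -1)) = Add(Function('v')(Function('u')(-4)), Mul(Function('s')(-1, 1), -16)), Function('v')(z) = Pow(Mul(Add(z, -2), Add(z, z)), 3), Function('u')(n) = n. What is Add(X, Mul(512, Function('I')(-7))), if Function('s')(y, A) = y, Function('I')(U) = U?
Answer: 660064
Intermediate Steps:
Function('v')(z) = Mul(8, Pow(z, 3), Pow(Add(-2, z), 3)) (Function('v')(z) = Pow(Mul(Add(-2, z), Mul(2, z)), 3) = Pow(Mul(2, z, Add(-2, z)), 3) = Mul(8, Pow(z, 3), Pow(Add(-2, z), 3)))
X = 663648 (X = Mul(6, Add(Mul(8, Pow(-4, 3), Pow(Add(-2, -4), 3)), Mul(-1, -16))) = Mul(6, Add(Mul(8, -64, Pow(-6, 3)), 16)) = Mul(6, Add(Mul(8, -64, -216), 16)) = Mul(6, Add(110592, 16)) = Mul(6, 110608) = 663648)
Add(X, Mul(512, Function('I')(-7))) = Add(663648, Mul(512, -7)) = Add(663648, -3584) = 660064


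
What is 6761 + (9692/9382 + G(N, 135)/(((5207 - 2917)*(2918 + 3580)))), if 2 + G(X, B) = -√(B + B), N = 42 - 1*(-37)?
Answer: 236008647021679/34902025110 - √30/4960140 ≈ 6762.0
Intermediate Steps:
N = 79 (N = 42 + 37 = 79)
G(X, B) = -2 - √2*√B (G(X, B) = -2 - √(B + B) = -2 - √(2*B) = -2 - √2*√B)
6761 + (9692/9382 + G(N, 135)/(((5207 - 2917)*(2918 + 3580)))) = 6761 + (9692/9382 + (-2 - √2*√135)/(((5207 - 2917)*(2918 + 3580)))) = 6761 + (9692*(1/9382) + (-2 - √2*3*√15)/((2290*6498))) = 6761 + (4846/4691 + (-2 - 3*√30)/14880420) = 6761 + (4846/4691 + (-2 - 3*√30)*(1/14880420)) = 6761 + (4846/4691 + (-1/7440210 - √30/4960140)) = 6761 + (36055252969/34902025110 - √30/4960140) = 236008647021679/34902025110 - √30/4960140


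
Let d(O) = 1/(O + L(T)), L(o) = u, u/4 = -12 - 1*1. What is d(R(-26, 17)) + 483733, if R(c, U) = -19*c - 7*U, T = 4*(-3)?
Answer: 156245760/323 ≈ 4.8373e+5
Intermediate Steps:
u = -52 (u = 4*(-12 - 1*1) = 4*(-12 - 1) = 4*(-13) = -52)
T = -12
L(o) = -52
d(O) = 1/(-52 + O) (d(O) = 1/(O - 52) = 1/(-52 + O))
d(R(-26, 17)) + 483733 = 1/(-52 + (-19*(-26) - 7*17)) + 483733 = 1/(-52 + (494 - 119)) + 483733 = 1/(-52 + 375) + 483733 = 1/323 + 483733 = 156245760/323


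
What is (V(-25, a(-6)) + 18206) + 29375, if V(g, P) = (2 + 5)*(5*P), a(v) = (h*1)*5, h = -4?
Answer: 46881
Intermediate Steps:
a(v) = -20 (a(v) = -4*1*5 = -4*5 = -20)
V(g, P) = 35*P (V(g, P) = 7*(5*P) = 35*P)
(V(-25, a(-6)) + 18206) + 29375 = (35*(-20) + 18206) + 29375 = (-700 + 18206) + 29375 = 17506 + 29375 = 46881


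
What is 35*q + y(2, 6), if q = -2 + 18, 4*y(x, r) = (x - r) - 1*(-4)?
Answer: 560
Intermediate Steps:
y(x, r) = 1 - r/4 + x/4 (y(x, r) = ((x - r) - 1*(-4))/4 = ((x - r) + 4)/4 = (4 + x - r)/4 = 1 - r/4 + x/4)
q = 16
35*q + y(2, 6) = 35*16 + (1 - ¼*6 + (¼)*2) = 560 + (1 - 3/2 + ½) = 560 + 0 = 560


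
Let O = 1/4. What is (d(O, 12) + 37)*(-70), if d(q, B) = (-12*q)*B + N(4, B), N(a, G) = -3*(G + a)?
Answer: 3290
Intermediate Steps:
O = ¼ ≈ 0.25000
N(a, G) = -3*G - 3*a
d(q, B) = -12 - 3*B - 12*B*q (d(q, B) = (-12*q)*B + (-3*B - 3*4) = -12*B*q + (-3*B - 12) = -12*B*q + (-12 - 3*B) = -12 - 3*B - 12*B*q)
(d(O, 12) + 37)*(-70) = ((-12 - 3*12 - 12*12*¼) + 37)*(-70) = ((-12 - 36 - 36) + 37)*(-70) = (-84 + 37)*(-70) = -47*(-70) = 3290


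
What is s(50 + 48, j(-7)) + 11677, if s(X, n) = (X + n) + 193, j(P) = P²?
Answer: 12017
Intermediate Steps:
s(X, n) = 193 + X + n
s(50 + 48, j(-7)) + 11677 = (193 + (50 + 48) + (-7)²) + 11677 = (193 + 98 + 49) + 11677 = 340 + 11677 = 12017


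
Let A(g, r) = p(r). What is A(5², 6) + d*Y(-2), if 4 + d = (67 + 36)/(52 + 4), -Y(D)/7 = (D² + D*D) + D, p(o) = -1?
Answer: 359/4 ≈ 89.750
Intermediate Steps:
Y(D) = -14*D² - 7*D (Y(D) = -7*((D² + D*D) + D) = -7*((D² + D²) + D) = -7*(2*D² + D) = -7*(D + 2*D²) = -14*D² - 7*D)
A(g, r) = -1
d = -121/56 (d = -4 + (67 + 36)/(52 + 4) = -4 + 103/56 = -121/56 ≈ -2.1607)
A(5², 6) + d*Y(-2) = -1 - (-121)*(-2)*(1 + 2*(-2))/8 = -1 - (-121)*(-2)*(1 - 4)/8 = -1 - (-121)*(-2)*(-3)/8 = -1 - 121/56*(-42) = -1 + 363/4 = 359/4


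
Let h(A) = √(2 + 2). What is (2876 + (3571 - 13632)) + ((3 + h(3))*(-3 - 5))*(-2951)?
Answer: 110855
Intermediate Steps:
h(A) = 2 (h(A) = √4 = 2)
(2876 + (3571 - 13632)) + ((3 + h(3))*(-3 - 5))*(-2951) = (2876 + (3571 - 13632)) + ((3 + 2)*(-3 - 5))*(-2951) = (2876 - 10061) + (5*(-8))*(-2951) = -7185 - 40*(-2951) = -7185 + 118040 = 110855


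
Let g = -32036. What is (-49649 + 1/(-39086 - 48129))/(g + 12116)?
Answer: 270633596/108582675 ≈ 2.4924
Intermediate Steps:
(-49649 + 1/(-39086 - 48129))/(g + 12116) = (-49649 + 1/(-39086 - 48129))/(-32036 + 12116) = (-49649 + 1/(-87215))/(-19920) = (-49649 - 1/87215)*(-1/19920) = -4330137536/87215*(-1/19920) = 270633596/108582675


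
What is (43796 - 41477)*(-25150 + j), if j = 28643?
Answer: 8100267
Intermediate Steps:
(43796 - 41477)*(-25150 + j) = (43796 - 41477)*(-25150 + 28643) = 2319*3493 = 8100267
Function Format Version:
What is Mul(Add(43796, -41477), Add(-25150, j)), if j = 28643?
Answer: 8100267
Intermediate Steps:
Mul(Add(43796, -41477), Add(-25150, j)) = Mul(Add(43796, -41477), Add(-25150, 28643)) = Mul(2319, 3493) = 8100267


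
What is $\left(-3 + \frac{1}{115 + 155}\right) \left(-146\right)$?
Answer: $\frac{59057}{135} \approx 437.46$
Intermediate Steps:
$\left(-3 + \frac{1}{115 + 155}\right) \left(-146\right) = \left(-3 + \frac{1}{270}\right) \left(-146\right) = \left(- \frac{809}{270}\right) \left(-146\right) = \frac{59057}{135}$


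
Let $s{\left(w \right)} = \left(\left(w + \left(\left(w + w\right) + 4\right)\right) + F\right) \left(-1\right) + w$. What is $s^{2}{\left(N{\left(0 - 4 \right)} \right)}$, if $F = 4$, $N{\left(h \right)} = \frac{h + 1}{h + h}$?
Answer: $\frac{1225}{16} \approx 76.563$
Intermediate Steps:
$N{\left(h \right)} = \frac{1 + h}{2 h}$
$s{\left(w \right)} = -8 - 2 w$ ($s{\left(w \right)} = \left(\left(w + \left(\left(w + w\right) + 4\right)\right) + 4\right) \left(-1\right) + w = \left(\left(w + \left(2 w + 4\right)\right) + 4\right) \left(-1\right) + w = \left(\left(w + \left(4 + 2 w\right)\right) + 4\right) \left(-1\right) + w = \left(\left(4 + 3 w\right) + 4\right) \left(-1\right) + w = \left(8 + 3 w\right) \left(-1\right) + w = \left(-8 - 3 w\right) + w = -8 - 2 w$)
$s^{2}{\left(N{\left(0 - 4 \right)} \right)} = \left(-8 - 2 \frac{1 + \left(0 - 4\right)}{2 \left(0 - 4\right)}\right)^{2} = \left(-8 - 2 \frac{1 - 4}{2 \left(-4\right)}\right)^{2} = \left(-8 - 2 \cdot \frac{1}{2} \left(- \frac{1}{4}\right) \left(-3\right)\right)^{2} = \left(-8 - \frac{3}{4}\right)^{2} = \left(- \frac{35}{4}\right)^{2} = \frac{1225}{16}$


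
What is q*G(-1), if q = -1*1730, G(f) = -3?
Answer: 5190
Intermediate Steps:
q = -1730
q*G(-1) = -1730*(-3) = 5190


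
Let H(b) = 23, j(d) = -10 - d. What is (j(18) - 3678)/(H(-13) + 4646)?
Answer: -3706/4669 ≈ -0.79375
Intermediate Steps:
(j(18) - 3678)/(H(-13) + 4646) = ((-10 - 1*18) - 3678)/(23 + 4646) = ((-10 - 18) - 3678)/4669 = (-28 - 3678)*(1/4669) = -3706*1/4669 = -3706/4669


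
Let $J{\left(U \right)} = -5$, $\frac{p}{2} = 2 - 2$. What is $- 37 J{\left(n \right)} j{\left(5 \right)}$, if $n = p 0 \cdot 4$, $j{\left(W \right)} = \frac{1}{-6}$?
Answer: $- \frac{185}{6} \approx -30.833$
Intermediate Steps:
$p = 0$ ($p = 2 \left(2 - 2\right) = 2 \cdot 0 = 0$)
$j{\left(W \right)} = - \frac{1}{6}$
$n = 0$ ($n = 0 \cdot 0 \cdot 4 = 0 \cdot 4 = 0$)
$- 37 J{\left(n \right)} j{\left(5 \right)} = \left(-37\right) \left(-5\right) \left(- \frac{1}{6}\right) = 185 \left(- \frac{1}{6}\right) = - \frac{185}{6}$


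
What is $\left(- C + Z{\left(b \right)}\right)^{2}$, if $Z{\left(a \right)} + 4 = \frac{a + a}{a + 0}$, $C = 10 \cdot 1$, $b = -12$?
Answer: $144$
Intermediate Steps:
$C = 10$
$Z{\left(a \right)} = -2$ ($Z{\left(a \right)} = -4 + \frac{a + a}{a + 0} = -4 + \frac{2 a}{a} = -4 + 2 = -2$)
$\left(- C + Z{\left(b \right)}\right)^{2} = \left(\left(-1\right) 10 - 2\right)^{2} = \left(-10 - 2\right)^{2} = \left(-12\right)^{2} = 144$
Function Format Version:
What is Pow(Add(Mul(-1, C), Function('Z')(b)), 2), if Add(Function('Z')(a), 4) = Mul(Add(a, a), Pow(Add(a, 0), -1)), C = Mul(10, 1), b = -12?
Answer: 144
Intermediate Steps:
C = 10
Function('Z')(a) = -2 (Function('Z')(a) = Add(-4, Mul(Add(a, a), Pow(Add(a, 0), -1))) = Add(-4, Mul(Mul(2, a), Pow(a, -1))) = Add(-4, 2) = -2)
Pow(Add(Mul(-1, C), Function('Z')(b)), 2) = Pow(Add(Mul(-1, 10), -2), 2) = Pow(Add(-10, -2), 2) = Pow(-12, 2) = 144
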